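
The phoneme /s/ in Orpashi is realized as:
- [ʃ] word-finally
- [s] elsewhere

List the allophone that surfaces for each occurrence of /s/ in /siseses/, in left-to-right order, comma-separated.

[s], [s], [s], [ʃ]

Occurrence 1 (position 1): no conditioning environment matches → elsewhere allophone [s].
Occurrence 2 (position 3): no conditioning environment matches → elsewhere allophone [s].
Occurrence 3 (position 5): no conditioning environment matches → elsewhere allophone [s].
Occurrence 4 (position 7): word-finally → [ʃ].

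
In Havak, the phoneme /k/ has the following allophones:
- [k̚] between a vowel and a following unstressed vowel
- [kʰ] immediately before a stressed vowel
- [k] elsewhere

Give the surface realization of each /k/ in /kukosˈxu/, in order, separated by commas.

[k], [k̚]

Occurrence 1 (position 1): no conditioning environment matches → elsewhere allophone [k].
Occurrence 2 (position 3): between a vowel and a following unstressed vowel → [k̚].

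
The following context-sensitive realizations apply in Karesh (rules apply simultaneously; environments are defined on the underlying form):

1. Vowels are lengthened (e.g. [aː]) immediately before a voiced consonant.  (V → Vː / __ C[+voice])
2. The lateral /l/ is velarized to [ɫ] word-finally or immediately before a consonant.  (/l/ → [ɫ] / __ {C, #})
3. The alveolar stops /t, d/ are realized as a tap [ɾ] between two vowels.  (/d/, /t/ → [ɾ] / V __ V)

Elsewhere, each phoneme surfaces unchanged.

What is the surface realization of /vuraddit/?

[vuːraːddit]

/v/ (word-initial) is unaffected → [v].
Rule 1 applies to /u/ (between /v/ and /r/: before a voiced consonant) → [uː].
/r/ stays [r].
Rule 1 applies to /a/ (between /r/ and /d/: before a voiced consonant) → [aː].
/d/ (between /a/ and /d/) fails the environment for rule 3, so it stays [d].
/d/ (between /d/ and /i/) fails the environment for rule 3, so it stays [d].
/i/ (between /d/ and /t/) is in the target of rule 1 but the environment (before a voiced consonant) is not met → [i].
/t/ (word-final) is in the target of rule 3 but the environment (between two vowels) is not met → [t].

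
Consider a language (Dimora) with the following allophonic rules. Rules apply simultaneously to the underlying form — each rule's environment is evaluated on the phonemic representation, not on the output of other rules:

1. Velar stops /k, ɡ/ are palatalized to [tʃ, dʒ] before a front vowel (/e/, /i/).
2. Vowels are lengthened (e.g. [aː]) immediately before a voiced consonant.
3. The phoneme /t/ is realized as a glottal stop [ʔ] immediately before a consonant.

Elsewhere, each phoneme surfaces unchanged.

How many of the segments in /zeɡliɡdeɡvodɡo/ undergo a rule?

Segments that undergo a rule: /e/ → [eː] (rule 2); /i/ → [iː] (rule 2); /e/ → [eː] (rule 2); /o/ → [oː] (rule 2).
All other segments surface unchanged.

4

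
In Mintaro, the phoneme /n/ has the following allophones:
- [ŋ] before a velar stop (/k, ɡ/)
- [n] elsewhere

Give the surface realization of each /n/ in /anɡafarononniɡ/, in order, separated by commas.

Occurrence 1 (position 2): before a velar stop → [ŋ].
Occurrence 2 (position 9): no conditioning environment matches → elsewhere allophone [n].
Occurrence 3 (position 11): no conditioning environment matches → elsewhere allophone [n].
Occurrence 4 (position 12): no conditioning environment matches → elsewhere allophone [n].

[ŋ], [n], [n], [n]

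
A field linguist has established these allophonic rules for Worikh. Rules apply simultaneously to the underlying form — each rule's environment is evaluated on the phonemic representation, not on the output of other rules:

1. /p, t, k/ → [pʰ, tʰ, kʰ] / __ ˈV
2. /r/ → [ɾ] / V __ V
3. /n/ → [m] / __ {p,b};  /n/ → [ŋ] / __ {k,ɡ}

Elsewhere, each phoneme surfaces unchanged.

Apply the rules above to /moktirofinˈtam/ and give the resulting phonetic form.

[moktiɾofinˈtʰam]

/m/ (word-initial) is unaffected → [m].
/o/ stays [o].
/k/ — between /o/ and /t/; rule 1 does not apply here → [k].
/t/ (between /k/ and /i/) is in the target of rule 1 but the environment (immediately before a stressed vowel) is not met → [t].
/i/ (between /t/ and /r/) is unaffected → [i].
/r/ — between /i/ and /o/, between two vowels — surfaces as [ɾ] (rule 2).
/o/ (between /r/ and /f/) is unaffected → [o].
/f/ (between /o/ and /i/) is unaffected → [f].
/i/ — not in any rule's target class → [i].
/n/ (between /i/ and /t/) is in the target of rule 3 but the environment (before a labial or velar stop) is not met → [n].
Rule 1 applies to /t/ (between /n/ and /a/: immediately before a stressed vowel) → [tʰ].
/a/ (between /t/ and /m/): no rule targets it → [a].
/m/ — not in any rule's target class → [m].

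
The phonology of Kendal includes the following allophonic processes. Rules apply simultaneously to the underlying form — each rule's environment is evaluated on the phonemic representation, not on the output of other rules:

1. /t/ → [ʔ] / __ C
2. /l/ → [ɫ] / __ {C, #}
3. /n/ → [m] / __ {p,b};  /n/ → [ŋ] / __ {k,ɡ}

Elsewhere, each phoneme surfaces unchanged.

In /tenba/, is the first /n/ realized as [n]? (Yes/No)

No

/n/ — between /e/ and /b/, before a labial or velar stop — surfaces as [m] (rule 3).
The actual realization is [m], not [n].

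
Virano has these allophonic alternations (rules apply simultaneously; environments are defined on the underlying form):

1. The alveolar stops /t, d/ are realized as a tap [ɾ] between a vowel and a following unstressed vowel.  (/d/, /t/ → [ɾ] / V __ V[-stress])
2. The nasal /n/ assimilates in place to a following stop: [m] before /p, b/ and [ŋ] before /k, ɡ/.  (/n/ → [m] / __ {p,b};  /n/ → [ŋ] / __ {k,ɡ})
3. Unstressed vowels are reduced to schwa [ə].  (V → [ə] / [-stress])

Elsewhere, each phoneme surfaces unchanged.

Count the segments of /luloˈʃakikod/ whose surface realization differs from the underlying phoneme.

Segments that undergo a rule: /u/ → [ə] (rule 3); /o/ → [ə] (rule 3); /i/ → [ə] (rule 3); /o/ → [ə] (rule 3).
All other segments surface unchanged.

4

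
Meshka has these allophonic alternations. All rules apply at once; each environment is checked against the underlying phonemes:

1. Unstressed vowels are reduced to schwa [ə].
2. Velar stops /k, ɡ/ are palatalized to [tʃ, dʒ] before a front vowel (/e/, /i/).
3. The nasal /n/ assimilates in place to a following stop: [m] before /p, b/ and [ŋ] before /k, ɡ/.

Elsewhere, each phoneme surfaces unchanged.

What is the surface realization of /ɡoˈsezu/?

/ɡ/ (word-initial) fails the environment for rule 2, so it stays [ɡ].
Rule 1 applies to /o/ (between /ɡ/ and /s/: in an unstressed syllable) → [ə].
/e/ — between /s/ and /z/; rule 1 does not apply here → [e].
/u/ (word-final) occurs in an unstressed syllable → [ə] by rule 1.

[ɡəˈsezə]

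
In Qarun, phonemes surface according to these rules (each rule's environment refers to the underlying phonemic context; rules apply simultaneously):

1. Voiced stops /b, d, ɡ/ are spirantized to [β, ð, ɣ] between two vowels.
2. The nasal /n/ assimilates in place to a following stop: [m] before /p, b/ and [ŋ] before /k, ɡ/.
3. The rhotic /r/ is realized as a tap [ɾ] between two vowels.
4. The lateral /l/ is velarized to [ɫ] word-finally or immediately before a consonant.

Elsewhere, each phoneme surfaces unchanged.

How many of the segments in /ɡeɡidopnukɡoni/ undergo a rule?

2

Segments that undergo a rule: /ɡ/ → [ɣ] (rule 1); /d/ → [ð] (rule 1).
All other segments surface unchanged.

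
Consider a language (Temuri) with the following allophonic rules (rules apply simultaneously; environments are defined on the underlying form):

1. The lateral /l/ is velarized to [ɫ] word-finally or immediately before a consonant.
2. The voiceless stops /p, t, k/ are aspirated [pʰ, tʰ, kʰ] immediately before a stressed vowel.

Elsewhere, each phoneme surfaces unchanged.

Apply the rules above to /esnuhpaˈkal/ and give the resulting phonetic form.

[esnuhpaˈkʰaɫ]

/e/ stays [e].
/s/ (between /e/ and /n/): no rule targets it → [s].
/n/ (between /s/ and /u/): no rule targets it → [n].
/u/ (between /n/ and /h/): no rule targets it → [u].
/h/ stays [h].
/p/ (between /h/ and /a/) fails the environment for rule 2, so it stays [p].
/a/ — not in any rule's target class → [a].
Rule 2 applies to /k/ (between /a/ and /a/: immediately before a stressed vowel) → [kʰ].
/a/ (between /k/ and /l/) is unaffected → [a].
/l/ — word-final, word-finally or immediately before a consonant — surfaces as [ɫ] (rule 1).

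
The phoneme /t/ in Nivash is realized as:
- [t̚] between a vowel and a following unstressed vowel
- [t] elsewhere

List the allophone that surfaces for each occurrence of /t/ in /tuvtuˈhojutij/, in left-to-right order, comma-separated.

[t], [t], [t̚]

Occurrence 1 (position 1): no conditioning environment matches → elsewhere allophone [t].
Occurrence 2 (position 4): no conditioning environment matches → elsewhere allophone [t].
Occurrence 3 (position 10): between a vowel and a following unstressed vowel → [t̚].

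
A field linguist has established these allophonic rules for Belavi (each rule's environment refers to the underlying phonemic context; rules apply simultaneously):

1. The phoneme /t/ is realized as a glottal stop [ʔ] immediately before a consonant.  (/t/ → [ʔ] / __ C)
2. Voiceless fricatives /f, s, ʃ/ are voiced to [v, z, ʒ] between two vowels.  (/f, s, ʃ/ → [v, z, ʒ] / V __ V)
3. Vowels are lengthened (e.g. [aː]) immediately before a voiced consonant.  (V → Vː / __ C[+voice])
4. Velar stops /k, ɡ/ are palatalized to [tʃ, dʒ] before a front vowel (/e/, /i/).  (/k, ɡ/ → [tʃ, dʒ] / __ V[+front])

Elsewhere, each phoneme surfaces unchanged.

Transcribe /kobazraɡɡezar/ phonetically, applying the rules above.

[koːbaːzraːɡdʒeːzaːr]

/k/ (word-initial) is in the target of rule 4 but the environment (before a front vowel) is not met → [k].
Rule 3 applies to /o/ (between /k/ and /b/: before a voiced consonant) → [oː].
/b/ — not in any rule's target class → [b].
/a/ (between /b/ and /z/) occurs before a voiced consonant → [aː] by rule 3.
/z/ — not in any rule's target class → [z].
/r/ (between /z/ and /a/) is unaffected → [r].
Rule 3 applies to /a/ (between /r/ and /ɡ/: before a voiced consonant) → [aː].
/ɡ/ (between /a/ and /ɡ/) is in the target of rule 4 but the environment (before a front vowel) is not met → [ɡ].
/ɡ/ (between /ɡ/ and /e/) occurs before a front vowel → [dʒ] by rule 4.
/e/ (between /ɡ/ and /z/) occurs before a voiced consonant → [eː] by rule 3.
/z/ (between /e/ and /a/): no rule targets it → [z].
Rule 3 applies to /a/ (between /z/ and /r/: before a voiced consonant) → [aː].
/r/ (word-final): no rule targets it → [r].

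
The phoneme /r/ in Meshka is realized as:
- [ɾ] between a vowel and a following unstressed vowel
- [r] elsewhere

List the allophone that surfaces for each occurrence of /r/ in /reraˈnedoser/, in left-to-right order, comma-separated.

[r], [ɾ], [r]

Occurrence 1 (position 1): no conditioning environment matches → elsewhere allophone [r].
Occurrence 2 (position 3): between a vowel and a following unstressed vowel → [ɾ].
Occurrence 3 (position 11): no conditioning environment matches → elsewhere allophone [r].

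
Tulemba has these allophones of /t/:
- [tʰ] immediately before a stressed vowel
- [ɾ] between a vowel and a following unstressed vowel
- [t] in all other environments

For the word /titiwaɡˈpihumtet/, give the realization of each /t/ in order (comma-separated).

Occurrence 1 (position 1): no conditioning environment matches → elsewhere allophone [t].
Occurrence 2 (position 3): between a vowel and an unstressed vowel → [ɾ].
Occurrence 3 (position 13): no conditioning environment matches → elsewhere allophone [t].
Occurrence 4 (position 15): no conditioning environment matches → elsewhere allophone [t].

[t], [ɾ], [t], [t]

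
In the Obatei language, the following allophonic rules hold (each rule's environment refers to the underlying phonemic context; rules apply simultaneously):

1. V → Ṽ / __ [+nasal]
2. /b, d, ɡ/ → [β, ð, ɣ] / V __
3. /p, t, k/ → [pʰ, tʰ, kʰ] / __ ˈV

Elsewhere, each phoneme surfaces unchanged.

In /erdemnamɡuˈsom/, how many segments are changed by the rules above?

Segments that undergo a rule: /e/ → [ẽ] (rule 1); /a/ → [ã] (rule 1); /o/ → [õ] (rule 1).
All other segments surface unchanged.

3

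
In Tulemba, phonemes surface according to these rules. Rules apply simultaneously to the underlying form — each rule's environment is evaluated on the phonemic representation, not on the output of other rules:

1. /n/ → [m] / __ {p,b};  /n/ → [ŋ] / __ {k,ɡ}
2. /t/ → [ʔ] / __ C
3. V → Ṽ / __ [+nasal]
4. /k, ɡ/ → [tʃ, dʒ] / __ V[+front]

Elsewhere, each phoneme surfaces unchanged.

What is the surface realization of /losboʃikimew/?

[losboʃitʃĩmew]

/l/ (word-initial): no rule targets it → [l].
/o/ — between /l/ and /s/; rule 3 does not apply here → [o].
/s/ stays [s].
/b/ stays [b].
/o/ — between /b/ and /ʃ/; rule 3 does not apply here → [o].
/ʃ/ — not in any rule's target class → [ʃ].
/i/ (between /ʃ/ and /k/) fails the environment for rule 3, so it stays [i].
Rule 4 applies to /k/ (between /i/ and /i/: before a front vowel) → [tʃ].
/i/ (between /k/ and /m/) occurs before a nasal consonant → [ĩ] by rule 3.
/m/ — not in any rule's target class → [m].
/e/ (between /m/ and /w/): rule 3 targets it, but not before a nasal consonant → unchanged [e].
/w/ stays [w].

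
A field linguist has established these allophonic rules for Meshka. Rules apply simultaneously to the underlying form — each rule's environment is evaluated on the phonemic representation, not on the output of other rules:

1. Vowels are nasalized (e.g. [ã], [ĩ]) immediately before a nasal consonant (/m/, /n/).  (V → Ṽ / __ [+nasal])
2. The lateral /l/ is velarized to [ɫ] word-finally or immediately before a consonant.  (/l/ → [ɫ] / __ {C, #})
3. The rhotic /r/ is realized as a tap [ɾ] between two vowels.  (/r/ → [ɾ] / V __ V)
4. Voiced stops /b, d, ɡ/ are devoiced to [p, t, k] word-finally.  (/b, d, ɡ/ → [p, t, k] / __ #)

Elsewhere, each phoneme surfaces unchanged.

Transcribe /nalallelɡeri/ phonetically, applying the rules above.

/n/ (word-initial) is unaffected → [n].
/a/ — between /n/ and /l/; rule 1 does not apply here → [a].
/l/ — between /a/ and /a/; rule 2 does not apply here → [l].
/a/ — between /l/ and /l/; rule 1 does not apply here → [a].
/l/ meets the environment for rule 2 (word-finally or immediately before a consonant) → [ɫ].
/l/ (between /l/ and /e/) fails the environment for rule 2, so it stays [l].
/e/ (between /l/ and /l/): rule 1 targets it, but not before a nasal consonant → unchanged [e].
/l/ (between /e/ and /ɡ/) occurs word-finally or immediately before a consonant → [ɫ] by rule 2.
/ɡ/ — between /l/ and /e/; rule 4 does not apply here → [ɡ].
/e/ — between /ɡ/ and /r/; rule 1 does not apply here → [e].
/r/ (between /e/ and /i/): between two vowels, so rule 3 applies → [ɾ].
/i/ (word-final) is in the target of rule 1 but the environment (before a nasal consonant) is not met → [i].

[nalaɫleɫɡeɾi]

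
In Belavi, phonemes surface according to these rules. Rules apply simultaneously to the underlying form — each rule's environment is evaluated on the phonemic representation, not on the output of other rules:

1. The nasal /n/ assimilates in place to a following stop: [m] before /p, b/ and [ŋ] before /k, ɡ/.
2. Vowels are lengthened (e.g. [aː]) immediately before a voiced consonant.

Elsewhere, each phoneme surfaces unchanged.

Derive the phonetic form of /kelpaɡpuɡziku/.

[keːlpaːɡpuːɡziku]

/k/ stays [k].
/e/ (between /k/ and /l/): before a voiced consonant, so rule 2 applies → [eː].
/l/ (between /e/ and /p/) is unaffected → [l].
/p/ (between /l/ and /a/): no rule targets it → [p].
Rule 2 applies to /a/ (between /p/ and /ɡ/: before a voiced consonant) → [aː].
/ɡ/ (between /a/ and /p/): no rule targets it → [ɡ].
/p/ — not in any rule's target class → [p].
/u/ meets the environment for rule 2 (before a voiced consonant) → [uː].
/ɡ/ (between /u/ and /z/) is unaffected → [ɡ].
/z/ (between /ɡ/ and /i/) is unaffected → [z].
/i/ (between /z/ and /k/) fails the environment for rule 2, so it stays [i].
/k/ (between /i/ and /u/): no rule targets it → [k].
/u/ (word-final): rule 2 targets it, but not before a voiced consonant → unchanged [u].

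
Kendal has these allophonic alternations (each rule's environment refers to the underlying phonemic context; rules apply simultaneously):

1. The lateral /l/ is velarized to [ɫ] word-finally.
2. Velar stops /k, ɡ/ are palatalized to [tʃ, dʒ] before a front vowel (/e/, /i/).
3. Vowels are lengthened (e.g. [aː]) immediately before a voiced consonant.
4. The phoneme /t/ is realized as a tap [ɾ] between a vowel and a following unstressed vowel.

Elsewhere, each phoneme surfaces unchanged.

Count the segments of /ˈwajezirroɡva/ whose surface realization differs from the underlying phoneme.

Segments that undergo a rule: /a/ → [aː] (rule 3); /e/ → [eː] (rule 3); /i/ → [iː] (rule 3); /o/ → [oː] (rule 3).
All other segments surface unchanged.

4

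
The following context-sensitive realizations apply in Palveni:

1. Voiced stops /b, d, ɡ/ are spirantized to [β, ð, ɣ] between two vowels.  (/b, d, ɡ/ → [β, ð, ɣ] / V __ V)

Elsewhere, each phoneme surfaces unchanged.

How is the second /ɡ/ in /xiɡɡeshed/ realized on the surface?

[ɡ]

/ɡ/ (between /ɡ/ and /e/) is in the target of rule 1 but the environment (between two vowels) is not met → [ɡ].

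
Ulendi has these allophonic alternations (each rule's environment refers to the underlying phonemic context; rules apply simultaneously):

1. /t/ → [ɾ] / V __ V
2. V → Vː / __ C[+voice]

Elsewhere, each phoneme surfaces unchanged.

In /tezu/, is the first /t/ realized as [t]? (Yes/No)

/t/ (word-initial) fails the environment for rule 1, so it stays [t].
The actual realization is [t], which matches [t].

Yes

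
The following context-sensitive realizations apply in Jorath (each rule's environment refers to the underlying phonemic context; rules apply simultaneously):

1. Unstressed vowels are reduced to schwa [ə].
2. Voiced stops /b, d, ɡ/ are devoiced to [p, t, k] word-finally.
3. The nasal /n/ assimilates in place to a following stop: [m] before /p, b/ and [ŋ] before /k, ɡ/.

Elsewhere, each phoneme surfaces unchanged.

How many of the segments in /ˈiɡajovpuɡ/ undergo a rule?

Segments that undergo a rule: /a/ → [ə] (rule 1); /o/ → [ə] (rule 1); /u/ → [ə] (rule 1); /ɡ/ → [k] (rule 2).
All other segments surface unchanged.

4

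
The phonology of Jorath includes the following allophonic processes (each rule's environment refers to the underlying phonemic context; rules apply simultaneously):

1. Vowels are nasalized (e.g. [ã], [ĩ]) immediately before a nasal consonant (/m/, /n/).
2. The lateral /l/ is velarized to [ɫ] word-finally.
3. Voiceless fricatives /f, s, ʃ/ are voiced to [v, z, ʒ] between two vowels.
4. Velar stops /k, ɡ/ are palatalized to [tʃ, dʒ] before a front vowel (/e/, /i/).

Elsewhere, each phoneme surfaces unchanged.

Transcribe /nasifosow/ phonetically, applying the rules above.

/n/ (word-initial): no rule targets it → [n].
/a/ (between /n/ and /s/) is in the target of rule 1 but the environment (before a nasal consonant) is not met → [a].
/s/ (between /a/ and /i/) occurs between two vowels → [z] by rule 3.
/i/ (between /s/ and /f/) is in the target of rule 1 but the environment (before a nasal consonant) is not met → [i].
/f/ meets the environment for rule 3 (between two vowels) → [v].
/o/ (between /f/ and /s/) fails the environment for rule 1, so it stays [o].
/s/ (between /o/ and /o/) occurs between two vowels → [z] by rule 3.
/o/ (between /s/ and /w/) is in the target of rule 1 but the environment (before a nasal consonant) is not met → [o].
/w/ stays [w].

[nazivozow]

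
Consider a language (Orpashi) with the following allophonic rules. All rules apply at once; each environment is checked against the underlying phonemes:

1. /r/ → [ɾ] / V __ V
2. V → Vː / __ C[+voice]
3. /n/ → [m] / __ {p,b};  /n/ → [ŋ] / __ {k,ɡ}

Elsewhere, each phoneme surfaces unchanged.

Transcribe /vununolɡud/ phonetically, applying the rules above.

/v/ (word-initial) is unaffected → [v].
/u/ (between /v/ and /n/): before a voiced consonant, so rule 2 applies → [uː].
/n/ (between /u/ and /u/) fails the environment for rule 3, so it stays [n].
/u/ — between /n/ and /n/, before a voiced consonant — surfaces as [uː] (rule 2).
/n/ (between /u/ and /o/) fails the environment for rule 3, so it stays [n].
/o/ (between /n/ and /l/): before a voiced consonant, so rule 2 applies → [oː].
/l/ stays [l].
/ɡ/ — not in any rule's target class → [ɡ].
/u/ (between /ɡ/ and /d/): before a voiced consonant, so rule 2 applies → [uː].
/d/ (word-final) is unaffected → [d].

[vuːnuːnoːlɡuːd]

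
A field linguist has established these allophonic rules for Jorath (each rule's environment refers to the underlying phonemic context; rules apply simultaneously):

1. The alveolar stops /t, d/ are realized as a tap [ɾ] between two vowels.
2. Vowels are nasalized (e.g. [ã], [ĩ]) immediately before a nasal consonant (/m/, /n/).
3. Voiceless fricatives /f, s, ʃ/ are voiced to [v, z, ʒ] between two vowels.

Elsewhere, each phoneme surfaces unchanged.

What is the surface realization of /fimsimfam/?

[fĩmsĩmfãm]

/f/ (word-initial): rule 3 targets it, but not between two vowels → unchanged [f].
/i/ — between /f/ and /m/, before a nasal consonant — surfaces as [ĩ] (rule 2).
/m/ stays [m].
/s/ (between /m/ and /i/) is in the target of rule 3 but the environment (between two vowels) is not met → [s].
/i/ (between /s/ and /m/): before a nasal consonant, so rule 2 applies → [ĩ].
/m/ — not in any rule's target class → [m].
/f/ (between /m/ and /a/): rule 3 targets it, but not between two vowels → unchanged [f].
/a/ meets the environment for rule 2 (before a nasal consonant) → [ã].
/m/ (word-final): no rule targets it → [m].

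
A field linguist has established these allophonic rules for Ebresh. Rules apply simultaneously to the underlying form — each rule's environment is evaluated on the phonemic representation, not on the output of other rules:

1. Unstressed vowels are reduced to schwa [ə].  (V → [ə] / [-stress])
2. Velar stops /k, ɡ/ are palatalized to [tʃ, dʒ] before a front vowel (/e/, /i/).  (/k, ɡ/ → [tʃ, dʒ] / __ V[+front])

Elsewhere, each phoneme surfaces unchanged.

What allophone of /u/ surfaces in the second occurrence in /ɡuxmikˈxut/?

/u/ (between /x/ and /t/) fails the environment for rule 1, so it stays [u].

[u]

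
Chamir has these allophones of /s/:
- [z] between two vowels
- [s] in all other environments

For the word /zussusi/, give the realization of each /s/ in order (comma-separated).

[s], [s], [z]

Occurrence 1 (position 3): no conditioning environment matches → elsewhere allophone [s].
Occurrence 2 (position 4): no conditioning environment matches → elsewhere allophone [s].
Occurrence 3 (position 6): between two vowels → [z].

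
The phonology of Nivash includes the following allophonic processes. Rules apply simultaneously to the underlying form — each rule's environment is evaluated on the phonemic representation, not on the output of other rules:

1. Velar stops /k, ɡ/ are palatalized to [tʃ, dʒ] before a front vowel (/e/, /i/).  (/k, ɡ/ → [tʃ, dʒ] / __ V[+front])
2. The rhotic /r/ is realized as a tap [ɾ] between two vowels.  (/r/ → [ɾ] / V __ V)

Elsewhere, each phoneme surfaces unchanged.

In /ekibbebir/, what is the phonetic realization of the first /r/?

[r]

/r/ (word-final) fails the environment for rule 2, so it stays [r].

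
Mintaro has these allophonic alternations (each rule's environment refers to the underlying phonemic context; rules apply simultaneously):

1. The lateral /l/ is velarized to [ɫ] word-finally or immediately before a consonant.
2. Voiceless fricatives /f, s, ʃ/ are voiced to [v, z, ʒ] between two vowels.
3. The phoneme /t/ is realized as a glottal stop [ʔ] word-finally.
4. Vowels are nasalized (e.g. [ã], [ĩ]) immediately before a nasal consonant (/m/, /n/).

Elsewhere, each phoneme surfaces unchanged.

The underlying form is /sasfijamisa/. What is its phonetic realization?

/s/ (word-initial) fails the environment for rule 2, so it stays [s].
/a/ (between /s/ and /s/): rule 4 targets it, but not before a nasal consonant → unchanged [a].
/s/ (between /a/ and /f/) fails the environment for rule 2, so it stays [s].
/f/ — between /s/ and /i/; rule 2 does not apply here → [f].
/i/ (between /f/ and /j/): rule 4 targets it, but not before a nasal consonant → unchanged [i].
/j/ (between /i/ and /a/) is unaffected → [j].
/a/ meets the environment for rule 4 (before a nasal consonant) → [ã].
/m/ — not in any rule's target class → [m].
/i/ — between /m/ and /s/; rule 4 does not apply here → [i].
/s/ (between /i/ and /a/) occurs between two vowels → [z] by rule 2.
/a/ (word-final) fails the environment for rule 4, so it stays [a].

[sasfijãmiza]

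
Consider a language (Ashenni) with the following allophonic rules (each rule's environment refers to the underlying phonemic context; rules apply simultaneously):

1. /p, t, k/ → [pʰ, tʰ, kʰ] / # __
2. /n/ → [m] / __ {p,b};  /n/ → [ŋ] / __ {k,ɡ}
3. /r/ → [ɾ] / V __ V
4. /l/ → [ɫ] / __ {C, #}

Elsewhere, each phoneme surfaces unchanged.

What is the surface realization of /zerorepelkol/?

/z/ (word-initial): no rule targets it → [z].
/e/ — not in any rule's target class → [e].
Rule 3 applies to /r/ (between /e/ and /o/: between two vowels) → [ɾ].
/o/ (between /r/ and /r/) is unaffected → [o].
Rule 3 applies to /r/ (between /o/ and /e/: between two vowels) → [ɾ].
/e/ stays [e].
/p/ (between /e/ and /e/): rule 1 targets it, but not word-initially → unchanged [p].
/e/ stays [e].
/l/ — between /e/ and /k/, word-finally or immediately before a consonant — surfaces as [ɫ] (rule 4).
/k/ — between /l/ and /o/; rule 1 does not apply here → [k].
/o/ stays [o].
/l/ meets the environment for rule 4 (word-finally or immediately before a consonant) → [ɫ].

[zeɾoɾepeɫkoɫ]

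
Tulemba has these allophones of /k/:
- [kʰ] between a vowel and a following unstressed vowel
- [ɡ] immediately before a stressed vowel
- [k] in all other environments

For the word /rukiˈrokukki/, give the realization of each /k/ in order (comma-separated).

Occurrence 1 (position 3): between a vowel and a following unstressed vowel → [kʰ].
Occurrence 2 (position 7): between a vowel and a following unstressed vowel → [kʰ].
Occurrence 3 (position 9): no conditioning environment matches → elsewhere allophone [k].
Occurrence 4 (position 10): no conditioning environment matches → elsewhere allophone [k].

[kʰ], [kʰ], [k], [k]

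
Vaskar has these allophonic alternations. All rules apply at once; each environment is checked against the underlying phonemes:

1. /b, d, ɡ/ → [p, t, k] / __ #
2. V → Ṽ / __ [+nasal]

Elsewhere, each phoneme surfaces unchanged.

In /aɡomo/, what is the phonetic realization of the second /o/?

[o]

/o/ (word-final): rule 2 targets it, but not before a nasal consonant → unchanged [o].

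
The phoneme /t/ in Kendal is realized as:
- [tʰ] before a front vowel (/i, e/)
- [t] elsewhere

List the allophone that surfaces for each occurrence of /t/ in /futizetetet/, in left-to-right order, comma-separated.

Occurrence 1 (position 3): before a front vowel (/i, e/) → [tʰ].
Occurrence 2 (position 7): before a front vowel (/i, e/) → [tʰ].
Occurrence 3 (position 9): before a front vowel (/i, e/) → [tʰ].
Occurrence 4 (position 11): no conditioning environment matches → elsewhere allophone [t].

[tʰ], [tʰ], [tʰ], [t]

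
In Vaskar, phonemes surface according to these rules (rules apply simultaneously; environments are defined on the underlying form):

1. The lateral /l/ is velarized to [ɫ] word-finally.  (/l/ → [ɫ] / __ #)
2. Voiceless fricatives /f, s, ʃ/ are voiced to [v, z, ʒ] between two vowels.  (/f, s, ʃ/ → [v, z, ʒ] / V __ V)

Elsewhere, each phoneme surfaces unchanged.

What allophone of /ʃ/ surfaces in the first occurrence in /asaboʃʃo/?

/ʃ/ (between /o/ and /ʃ/) fails the environment for rule 2, so it stays [ʃ].

[ʃ]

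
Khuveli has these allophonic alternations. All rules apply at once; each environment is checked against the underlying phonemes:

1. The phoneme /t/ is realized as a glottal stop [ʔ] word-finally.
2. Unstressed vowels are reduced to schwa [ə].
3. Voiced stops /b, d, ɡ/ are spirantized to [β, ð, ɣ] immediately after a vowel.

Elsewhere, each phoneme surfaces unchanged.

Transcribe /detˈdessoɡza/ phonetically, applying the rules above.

/d/ (word-initial) fails the environment for rule 3, so it stays [d].
/e/ meets the environment for rule 2 (in an unstressed syllable) → [ə].
/t/ (between /e/ and /d/) fails the environment for rule 1, so it stays [t].
/d/ (between /t/ and /e/) is in the target of rule 3 but the environment (immediately after a vowel) is not met → [d].
/e/ (between /d/ and /s/) is in the target of rule 2 but the environment (in an unstressed syllable) is not met → [e].
Rule 2 applies to /o/ (between /s/ and /ɡ/: in an unstressed syllable) → [ə].
Rule 3 applies to /ɡ/ (between /o/ and /z/: immediately after a vowel) → [ɣ].
/a/ — word-final, in an unstressed syllable — surfaces as [ə] (rule 2).

[dətˈdessəɣzə]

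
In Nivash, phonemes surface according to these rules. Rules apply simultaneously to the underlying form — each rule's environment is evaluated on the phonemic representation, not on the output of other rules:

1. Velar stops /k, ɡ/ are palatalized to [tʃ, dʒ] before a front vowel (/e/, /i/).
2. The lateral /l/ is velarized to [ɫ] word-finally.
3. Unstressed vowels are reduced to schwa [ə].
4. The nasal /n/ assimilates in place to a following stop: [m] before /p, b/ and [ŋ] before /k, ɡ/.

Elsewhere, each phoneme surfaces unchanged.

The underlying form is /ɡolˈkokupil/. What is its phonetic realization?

[ɡəlˈkokəpəɫ]

/ɡ/ (word-initial) fails the environment for rule 1, so it stays [ɡ].
Rule 3 applies to /o/ (between /ɡ/ and /l/: in an unstressed syllable) → [ə].
/l/ (between /o/ and /k/) is in the target of rule 2 but the environment (word-finally) is not met → [l].
/k/ (between /l/ and /o/): rule 1 targets it, but not before a front vowel → unchanged [k].
/o/ (between /k/ and /k/) fails the environment for rule 3, so it stays [o].
/k/ (between /o/ and /u/) is in the target of rule 1 but the environment (before a front vowel) is not met → [k].
/u/ (between /k/ and /p/): in an unstressed syllable, so rule 3 applies → [ə].
/p/ stays [p].
Rule 3 applies to /i/ (between /p/ and /l/: in an unstressed syllable) → [ə].
/l/ meets the environment for rule 2 (word-finally) → [ɫ].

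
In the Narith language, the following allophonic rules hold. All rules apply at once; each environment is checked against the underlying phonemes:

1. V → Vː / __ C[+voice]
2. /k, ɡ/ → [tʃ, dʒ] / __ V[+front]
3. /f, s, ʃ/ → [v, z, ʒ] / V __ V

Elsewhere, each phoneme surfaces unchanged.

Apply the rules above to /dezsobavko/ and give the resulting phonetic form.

/d/ stays [d].
/e/ (between /d/ and /z/) occurs before a voiced consonant → [eː] by rule 1.
/z/ stays [z].
/s/ (between /z/ and /o/): rule 3 targets it, but not between two vowels → unchanged [s].
/o/ (between /s/ and /b/) occurs before a voiced consonant → [oː] by rule 1.
/b/ (between /o/ and /a/) is unaffected → [b].
/a/ — between /b/ and /v/, before a voiced consonant — surfaces as [aː] (rule 1).
/v/ (between /a/ and /k/): no rule targets it → [v].
/k/ — between /v/ and /o/; rule 2 does not apply here → [k].
/o/ — word-final; rule 1 does not apply here → [o].

[deːzsoːbaːvko]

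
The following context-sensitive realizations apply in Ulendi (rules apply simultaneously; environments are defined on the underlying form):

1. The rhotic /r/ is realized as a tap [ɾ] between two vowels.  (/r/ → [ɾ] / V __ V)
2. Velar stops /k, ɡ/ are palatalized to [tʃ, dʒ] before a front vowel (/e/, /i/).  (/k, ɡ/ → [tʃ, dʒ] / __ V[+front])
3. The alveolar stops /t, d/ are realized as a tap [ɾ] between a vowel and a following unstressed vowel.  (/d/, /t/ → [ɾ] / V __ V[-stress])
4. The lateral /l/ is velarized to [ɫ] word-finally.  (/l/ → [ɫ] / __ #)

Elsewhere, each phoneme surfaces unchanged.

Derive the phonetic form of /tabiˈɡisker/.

/t/ (word-initial): rule 3 targets it, but not between a vowel and a following unstressed vowel → unchanged [t].
/a/ stays [a].
/b/ stays [b].
/i/ — not in any rule's target class → [i].
/ɡ/ meets the environment for rule 2 (before a front vowel) → [dʒ].
/i/ — not in any rule's target class → [i].
/s/ (between /i/ and /k/): no rule targets it → [s].
/k/ — between /s/ and /e/, before a front vowel — surfaces as [tʃ] (rule 2).
/e/ (between /k/ and /r/) is unaffected → [e].
/r/ (word-final) is in the target of rule 1 but the environment (between two vowels) is not met → [r].

[tabiˈdʒistʃer]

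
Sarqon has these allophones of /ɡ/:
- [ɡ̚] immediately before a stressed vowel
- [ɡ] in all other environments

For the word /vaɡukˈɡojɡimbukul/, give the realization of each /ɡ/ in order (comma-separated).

[ɡ], [ɡ̚], [ɡ]

Occurrence 1 (position 3): no conditioning environment matches → elsewhere allophone [ɡ].
Occurrence 2 (position 6): immediately before a stressed vowel → [ɡ̚].
Occurrence 3 (position 9): no conditioning environment matches → elsewhere allophone [ɡ].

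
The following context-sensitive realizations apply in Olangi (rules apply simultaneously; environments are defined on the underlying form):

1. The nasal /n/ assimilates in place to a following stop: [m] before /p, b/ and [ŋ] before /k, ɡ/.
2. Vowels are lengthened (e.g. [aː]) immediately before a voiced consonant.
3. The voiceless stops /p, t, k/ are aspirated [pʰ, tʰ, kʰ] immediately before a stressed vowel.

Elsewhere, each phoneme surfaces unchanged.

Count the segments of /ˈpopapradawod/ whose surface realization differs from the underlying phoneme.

4

Segments that undergo a rule: /p/ → [pʰ] (rule 3); /a/ → [aː] (rule 2); /a/ → [aː] (rule 2); /o/ → [oː] (rule 2).
All other segments surface unchanged.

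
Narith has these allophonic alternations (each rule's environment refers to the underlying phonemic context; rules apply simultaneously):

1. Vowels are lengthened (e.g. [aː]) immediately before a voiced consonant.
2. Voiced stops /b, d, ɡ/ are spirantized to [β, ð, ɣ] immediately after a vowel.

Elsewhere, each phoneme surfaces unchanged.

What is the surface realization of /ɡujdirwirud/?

/ɡ/ — word-initial; rule 2 does not apply here → [ɡ].
/u/ meets the environment for rule 1 (before a voiced consonant) → [uː].
/j/ (between /u/ and /d/) is unaffected → [j].
/d/ (between /j/ and /i/) is in the target of rule 2 but the environment (immediately after a vowel) is not met → [d].
/i/ — between /d/ and /r/, before a voiced consonant — surfaces as [iː] (rule 1).
/r/ stays [r].
/w/ (between /r/ and /i/): no rule targets it → [w].
/i/ (between /w/ and /r/): before a voiced consonant, so rule 1 applies → [iː].
/r/ (between /i/ and /u/): no rule targets it → [r].
/u/ (between /r/ and /d/): before a voiced consonant, so rule 1 applies → [uː].
/d/ (word-final) occurs immediately after a vowel → [ð] by rule 2.

[ɡuːjdiːrwiːruːð]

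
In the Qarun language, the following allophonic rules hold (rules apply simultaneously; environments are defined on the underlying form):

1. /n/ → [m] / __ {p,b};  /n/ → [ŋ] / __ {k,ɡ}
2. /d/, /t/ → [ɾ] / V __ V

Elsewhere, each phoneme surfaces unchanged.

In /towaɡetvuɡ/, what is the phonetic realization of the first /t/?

/t/ (word-initial) is in the target of rule 2 but the environment (between two vowels) is not met → [t].

[t]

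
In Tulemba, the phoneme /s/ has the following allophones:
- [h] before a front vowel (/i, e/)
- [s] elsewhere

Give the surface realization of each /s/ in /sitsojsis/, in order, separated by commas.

[h], [s], [h], [s]

Occurrence 1 (position 1): before a front vowel (/i, e/) → [h].
Occurrence 2 (position 4): no conditioning environment matches → elsewhere allophone [s].
Occurrence 3 (position 7): before a front vowel (/i, e/) → [h].
Occurrence 4 (position 9): no conditioning environment matches → elsewhere allophone [s].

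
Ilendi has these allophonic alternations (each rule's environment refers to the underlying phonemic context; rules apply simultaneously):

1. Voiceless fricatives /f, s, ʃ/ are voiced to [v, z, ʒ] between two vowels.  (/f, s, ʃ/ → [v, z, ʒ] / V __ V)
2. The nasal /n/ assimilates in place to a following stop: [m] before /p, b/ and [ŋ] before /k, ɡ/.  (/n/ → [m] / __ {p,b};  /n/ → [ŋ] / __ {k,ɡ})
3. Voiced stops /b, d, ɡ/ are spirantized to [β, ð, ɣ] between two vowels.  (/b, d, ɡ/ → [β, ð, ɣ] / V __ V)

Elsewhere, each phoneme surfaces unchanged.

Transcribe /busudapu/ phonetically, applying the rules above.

[buzuðapu]

/b/ (word-initial) is in the target of rule 3 but the environment (between two vowels) is not met → [b].
/u/ stays [u].
Rule 1 applies to /s/ (between /u/ and /u/: between two vowels) → [z].
/u/ (between /s/ and /d/) is unaffected → [u].
/d/ meets the environment for rule 3 (between two vowels) → [ð].
/a/ (between /d/ and /p/) is unaffected → [a].
/p/ (between /a/ and /u/) is unaffected → [p].
/u/ — not in any rule's target class → [u].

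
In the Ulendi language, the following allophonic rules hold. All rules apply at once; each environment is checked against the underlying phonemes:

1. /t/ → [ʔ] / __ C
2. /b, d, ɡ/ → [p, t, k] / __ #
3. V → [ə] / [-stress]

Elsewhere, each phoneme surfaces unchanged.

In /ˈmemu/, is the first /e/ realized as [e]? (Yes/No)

/e/ (between /m/ and /m/): rule 3 targets it, but not in an unstressed syllable → unchanged [e].
The actual realization is [e], which matches [e].

Yes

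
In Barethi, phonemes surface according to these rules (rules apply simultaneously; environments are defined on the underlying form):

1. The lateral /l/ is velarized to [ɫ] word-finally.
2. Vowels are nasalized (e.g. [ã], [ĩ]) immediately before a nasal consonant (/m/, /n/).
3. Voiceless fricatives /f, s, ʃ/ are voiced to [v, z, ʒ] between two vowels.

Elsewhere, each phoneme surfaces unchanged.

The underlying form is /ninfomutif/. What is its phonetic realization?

[nĩnfõmutif]

/i/ (between /n/ and /n/) occurs before a nasal consonant → [ĩ] by rule 2.
/f/ (between /n/ and /o/) fails the environment for rule 3, so it stays [f].
/o/ (between /f/ and /m/) occurs before a nasal consonant → [õ] by rule 2.
/u/ (between /m/ and /t/) fails the environment for rule 2, so it stays [u].
/i/ — between /t/ and /f/; rule 2 does not apply here → [i].
/f/ — word-final; rule 3 does not apply here → [f].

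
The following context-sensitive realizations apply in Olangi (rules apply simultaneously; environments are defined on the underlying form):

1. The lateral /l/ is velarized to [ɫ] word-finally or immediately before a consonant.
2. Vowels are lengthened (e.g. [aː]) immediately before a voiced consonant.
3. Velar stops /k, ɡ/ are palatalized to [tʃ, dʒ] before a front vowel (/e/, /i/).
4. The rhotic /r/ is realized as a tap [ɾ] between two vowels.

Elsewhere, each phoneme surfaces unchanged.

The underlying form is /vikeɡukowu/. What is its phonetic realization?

[vitʃeːɡukoːwu]

/v/ (word-initial) is unaffected → [v].
/i/ (between /v/ and /k/): rule 2 targets it, but not before a voiced consonant → unchanged [i].
/k/ — between /i/ and /e/, before a front vowel — surfaces as [tʃ] (rule 3).
/e/ — between /k/ and /ɡ/, before a voiced consonant — surfaces as [eː] (rule 2).
/ɡ/ — between /e/ and /u/; rule 3 does not apply here → [ɡ].
/u/ (between /ɡ/ and /k/): rule 2 targets it, but not before a voiced consonant → unchanged [u].
/k/ (between /u/ and /o/) fails the environment for rule 3, so it stays [k].
/o/ meets the environment for rule 2 (before a voiced consonant) → [oː].
/w/ (between /o/ and /u/): no rule targets it → [w].
/u/ (word-final) fails the environment for rule 2, so it stays [u].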